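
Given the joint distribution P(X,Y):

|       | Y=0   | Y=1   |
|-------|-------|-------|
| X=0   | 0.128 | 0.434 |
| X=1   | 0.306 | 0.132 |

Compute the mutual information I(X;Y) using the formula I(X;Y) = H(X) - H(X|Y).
0.1656 bits

I(X;Y) = H(X) - H(X|Y)

Marginal of X (row sums):
  P(X=0) = 0.128 + 0.434 = 0.562
  P(X=1) = 0.306 + 0.132 = 0.438
H(X) = -[0.562·log₂(0.562) + 0.438·log₂(0.438)]
  = 0.4672 + 0.5217 = 0.9889 bits

Marginal of Y (column sums):
  P(Y=0) = 0.128 + 0.306 = 0.434
  P(Y=1) = 0.434 + 0.132 = 0.566
H(X|Y) = Σ_y P(y)·H(X|Y=y):
  Y=0: P(Y=0) = 0.434, P(X|Y=0) = (64/217, 153/217) → H(X|Y=0) = 0.8750
  Y=1: P(Y=1) = 0.566, P(X|Y=1) = (217/283, 66/283) → H(X|Y=1) = 0.7836
H(X|Y) = 0.434·0.8750 + 0.566·0.7836 = 0.8233 bits

I(X;Y) = H(X) - H(X|Y) = 0.9889 - 0.8233 = 0.1656 bits

Cross-check via I(X;Y) = H(X) + H(Y) - H(X,Y): computing H(Y) from the column sums and H(X,Y) from the 4 cells in the same way gives H(Y) = 0.9874 bits and H(X,Y) = 1.8107 bits, so
I(X;Y) = 0.9889 + 0.9874 - 1.8107 = 0.1656 bits ✓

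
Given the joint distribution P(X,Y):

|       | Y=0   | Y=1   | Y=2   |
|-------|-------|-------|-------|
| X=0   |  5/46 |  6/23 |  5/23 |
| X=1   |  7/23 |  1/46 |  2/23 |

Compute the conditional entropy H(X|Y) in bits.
0.7167 bits

H(X|Y) = H(X,Y) - H(Y)

H(X,Y) = -Σ_{x,y} P(x,y) log₂ P(x,y). Per-cell terms -P(x,y)·log₂P(x,y):
  X=0: 0.3480, 0.5057, 0.4786
  X=1: 0.5223, 0.1201, 0.3064
Sum of the 6 terms: H(X,Y) = 2.2811 bits

Marginal of Y (column sums):
  P(Y=0) = 5/46 + 7/23 = 19/46
  P(Y=1) = 6/23 + 1/46 = 13/46
  P(Y=2) = 5/23 + 2/23 = 7/23
H(Y) = -[(19/46)·log₂(19/46) + (13/46)·log₂(13/46) + (7/23)·log₂(7/23)]
  = 0.5269 + 0.5152 + 0.5223 = 1.5644 bits

H(X|Y) = H(X,Y) - H(Y) = 2.2811 - 1.5644 = 0.7167 bits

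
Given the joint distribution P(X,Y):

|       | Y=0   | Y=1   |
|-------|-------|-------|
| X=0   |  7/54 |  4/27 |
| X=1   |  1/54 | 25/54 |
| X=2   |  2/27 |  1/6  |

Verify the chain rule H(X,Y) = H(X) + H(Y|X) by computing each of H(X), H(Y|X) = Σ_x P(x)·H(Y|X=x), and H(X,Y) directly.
H(X) = 1.5156 bits, H(Y|X) = 0.6045 bits, H(X,Y) = 2.1201 bits

Marginal of X (row sums):
  P(X=0) = 7/54 + 4/27 = 5/18
  P(X=1) = 1/54 + 25/54 = 13/27
  P(X=2) = 2/27 + 1/6 = 13/54
H(X) = -[(5/18)·log₂(5/18) + (13/27)·log₂(13/27) + (13/54)·log₂(13/54)]
  = 0.5133 + 0.5077 + 0.4946 = 1.5156 bits

H(Y|X) = Σ_x P(x)·H(Y|X=x):
  X=0: P(X=0) = 5/18, P(Y|X=0) = (7/15, 8/15) → H(Y|X=0) = 0.9968
  X=1: P(X=1) = 13/27, P(Y|X=1) = (1/26, 25/26) → H(Y|X=1) = 0.2352
  X=2: P(X=2) = 13/54, P(Y|X=2) = (4/13, 9/13) → H(Y|X=2) = 0.8905
H(Y|X) = (5/18)·0.9968 + (13/27)·0.2352 + (13/54)·0.8905 = 0.6045 bits

H(X,Y) = -Σ_{x,y} P(x,y) log₂ P(x,y). Per-cell terms -P(x,y)·log₂P(x,y):
  X=0: 0.3821, 0.4081
  X=1: 0.1066, 0.5144
  X=2: 0.2781, 0.4308
Sum of the 6 terms: H(X,Y) = 2.1201 bits

Chain rule check:
  H(X) + H(Y|X) = 1.5156 + 0.6045 = 2.1201 bits
  H(X,Y) = 2.1201 bits
✓ Chain rule verified.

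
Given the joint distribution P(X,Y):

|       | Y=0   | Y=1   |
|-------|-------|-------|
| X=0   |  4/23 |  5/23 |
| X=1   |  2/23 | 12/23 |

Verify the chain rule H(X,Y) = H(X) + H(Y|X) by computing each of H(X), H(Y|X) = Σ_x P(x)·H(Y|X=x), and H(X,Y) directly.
H(X) = 0.9656 bits, H(Y|X) = 0.7480 bits, H(X,Y) = 1.7136 bits

Marginal of X (row sums):
  P(X=0) = 4/23 + 5/23 = 9/23
  P(X=1) = 2/23 + 12/23 = 14/23
H(X) = -[(9/23)·log₂(9/23) + (14/23)·log₂(14/23)]
  = 0.52968 + 0.43595 = 0.9656 bits

H(Y|X) = Σ_x P(x)·H(Y|X=x):
  X=0: P(X=0) = 9/23, P(Y|X=0) = (4/9, 5/9) → H(Y|X=0) = 0.99108
  X=1: P(X=1) = 14/23, P(Y|X=1) = (1/7, 6/7) → H(Y|X=1) = 0.59167
H(Y|X) = (9/23)·0.99108 + (14/23)·0.59167 = 0.7480 bits

H(X,Y) = -Σ_{x,y} P(x,y) log₂ P(x,y). Per-cell terms -P(x,y)·log₂P(x,y):
  X=0: 0.43888, 0.47862
  X=1: 0.30640, 0.48970
Sum of the 4 terms: H(X,Y) = 1.7136 bits

Chain rule check:
  H(X) + H(Y|X) = 0.9656 + 0.7480 = 1.7136 bits
  H(X,Y) = 1.7136 bits
✓ Chain rule verified.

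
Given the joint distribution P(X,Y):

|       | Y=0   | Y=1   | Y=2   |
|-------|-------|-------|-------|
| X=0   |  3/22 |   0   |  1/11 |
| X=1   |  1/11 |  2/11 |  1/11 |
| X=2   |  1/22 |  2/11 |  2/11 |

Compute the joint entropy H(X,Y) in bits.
2.8797 bits

H(X,Y) = -Σ_{x,y} P(x,y) log₂ P(x,y). Per-cell terms -P(x,y)·log₂P(x,y):
  X=0: 0.391973, 0.000000, 0.314494
  X=1: 0.314494, 0.447169, 0.314494
  X=2: 0.202701, 0.447169, 0.447169
  (cells with P = 0 contribute 0)
Sum of the 9 terms: H(X,Y) = 2.8797 bits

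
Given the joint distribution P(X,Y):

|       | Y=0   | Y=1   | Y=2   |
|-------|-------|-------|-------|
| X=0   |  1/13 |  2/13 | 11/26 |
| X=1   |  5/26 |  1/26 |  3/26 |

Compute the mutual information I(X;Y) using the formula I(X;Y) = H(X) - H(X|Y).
0.1557 bits

I(X;Y) = H(X) - H(X|Y)

Marginal of X (row sums):
  P(X=0) = 1/13 + 2/13 + 11/26 = 17/26
  P(X=1) = 5/26 + 1/26 + 3/26 = 9/26
H(X) = -[(17/26)·log₂(17/26) + (9/26)·log₂(9/26)]
  = 0.4007926 + 0.5297936 = 0.930586 bits

Marginal of Y (column sums):
  P(Y=0) = 1/13 + 5/26 = 7/26
  P(Y=1) = 2/13 + 1/26 = 5/26
  P(Y=2) = 11/26 + 3/26 = 7/13
H(X|Y) = Σ_y P(y)·H(X|Y=y):
  Y=0: P(Y=0) = 7/26, P(X|Y=0) = (2/7, 5/7) → H(X|Y=0) = 0.8631206
  Y=1: P(Y=1) = 5/26, P(X|Y=1) = (4/5, 1/5) → H(X|Y=1) = 0.7219281
  Y=2: P(Y=2) = 7/13, P(X|Y=2) = (11/14, 3/14) → H(X|Y=2) = 0.7495953
H(X|Y) = (7/26)·0.8631206 + (5/26)·0.7219281 + (7/13)·0.7495953 = 0.774839 bits

I(X;Y) = H(X) - H(X|Y) = 0.930586 - 0.774839 = 0.1557 bits

Cross-check via I(X;Y) = H(X) + H(Y) - H(X,Y): computing H(Y) from the column sums and H(X,Y) from the 6 cells in the same way gives H(Y) = 1.447975 bits and H(X,Y) = 2.222814 bits, so
I(X;Y) = 0.930586 + 1.447975 - 2.222814 = 0.1557 bits ✓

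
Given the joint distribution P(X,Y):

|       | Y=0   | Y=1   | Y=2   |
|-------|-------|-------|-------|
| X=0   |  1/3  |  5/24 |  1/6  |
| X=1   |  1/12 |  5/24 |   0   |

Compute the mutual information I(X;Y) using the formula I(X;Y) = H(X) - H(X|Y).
0.1534 bits

I(X;Y) = H(X) - H(X|Y)

Marginal of X (row sums):
  P(X=0) = 1/3 + 5/24 + 1/6 = 17/24
  P(X=1) = 1/12 + 5/24 + 0 = 7/24
H(X) = -[(17/24)·log₂(17/24) + (7/24)·log₂(7/24)]
  = 0.3523956 + 0.5184689 = 0.8708645 bits

Marginal of Y (column sums):
  P(Y=0) = 1/3 + 1/12 = 5/12
  P(Y=1) = 5/24 + 5/24 = 5/12
  P(Y=2) = 1/6 + 0 = 1/6
H(X|Y) = Σ_y P(y)·H(X|Y=y):
  Y=0: P(Y=0) = 5/12, P(X|Y=0) = (4/5, 1/5) → H(X|Y=0) = 0.7219281
  Y=1: P(Y=1) = 5/12, P(X|Y=1) = (1/2, 1/2) → H(X|Y=1) = 1.0000000
  Y=2: P(Y=2) = 1/6, P(X|Y=2) = (1, 0) → H(X|Y=2) = 0.0000000
H(X|Y) = (5/12)·0.7219281 + (5/12)·1.0000000 + (1/6)·0.0000000 = 0.7174700 bits

I(X;Y) = H(X) - H(X|Y) = 0.8708645 - 0.7174700 = 0.1534 bits

Cross-check via I(X;Y) = H(X) + H(Y) - H(X,Y): computing H(Y) from the column sums and H(X,Y) from the 6 cells in the same way gives H(Y) = 1.4833558 bits and H(X,Y) = 2.2008258 bits, so
I(X;Y) = 0.8708645 + 1.4833558 - 2.2008258 = 0.1534 bits ✓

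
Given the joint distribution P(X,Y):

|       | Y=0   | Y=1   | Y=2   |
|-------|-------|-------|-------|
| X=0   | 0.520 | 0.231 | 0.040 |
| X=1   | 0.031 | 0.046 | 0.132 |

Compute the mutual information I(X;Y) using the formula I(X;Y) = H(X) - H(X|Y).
0.2532 bits

I(X;Y) = H(X) - H(X|Y)

Marginal of X (row sums):
  P(X=0) = 0.520 + 0.231 + 0.040 = 0.791
  P(X=1) = 0.031 + 0.046 + 0.132 = 0.209
H(X) = -[0.791·log₂(0.791) + 0.209·log₂(0.209)]
  = 0.2676 + 0.4720 = 0.7396 bits

Marginal of Y (column sums):
  P(Y=0) = 0.520 + 0.031 = 0.551
  P(Y=1) = 0.231 + 0.046 = 0.277
  P(Y=2) = 0.040 + 0.132 = 0.172
H(X|Y) = Σ_y P(y)·H(X|Y=y):
  Y=0: P(Y=0) = 0.551, P(X|Y=0) = (520/551, 31/551) → H(X|Y=0) = 0.3124
  Y=1: P(Y=1) = 0.277, P(X|Y=1) = (231/277, 46/277) → H(X|Y=1) = 0.6486
  Y=2: P(Y=2) = 0.172, P(X|Y=2) = (10/43, 33/43) → H(X|Y=2) = 0.7824
H(X|Y) = 0.551·0.3124 + 0.277·0.6486 + 0.172·0.7824 = 0.4864 bits

I(X;Y) = H(X) - H(X|Y) = 0.7396 - 0.4864 = 0.2532 bits

Cross-check via I(X;Y) = H(X) + H(Y) - H(X,Y): computing H(Y) from the column sums and H(X,Y) from the 6 cells in the same way gives H(Y) = 1.4236 bits and H(X,Y) = 1.9100 bits, so
I(X;Y) = 0.7396 + 1.4236 - 1.9100 = 0.2532 bits ✓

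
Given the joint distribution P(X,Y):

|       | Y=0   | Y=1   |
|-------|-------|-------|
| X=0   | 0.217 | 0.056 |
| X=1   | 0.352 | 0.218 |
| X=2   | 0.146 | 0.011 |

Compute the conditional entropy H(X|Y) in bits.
1.3352 bits

H(X|Y) = H(X,Y) - H(Y)

H(X,Y) = -Σ_{x,y} P(x,y) log₂ P(x,y). Per-cell terms -P(x,y)·log₂P(x,y):
  X=0: 0.47832, 0.23287
  X=1: 0.53024, 0.47908
  X=2: 0.40529, 0.07157
Sum of the 6 terms: H(X,Y) = 2.1974 bits

Marginal of Y (column sums):
  P(Y=0) = 0.217 + 0.352 + 0.146 = 0.715
  P(Y=1) = 0.056 + 0.218 + 0.011 = 0.285
H(Y) = -[0.715·log₂(0.715) + 0.285·log₂(0.285)]
  = 0.34605 + 0.51613 = 0.8622 bits

H(X|Y) = H(X,Y) - H(Y) = 2.1974 - 0.8622 = 1.3352 bits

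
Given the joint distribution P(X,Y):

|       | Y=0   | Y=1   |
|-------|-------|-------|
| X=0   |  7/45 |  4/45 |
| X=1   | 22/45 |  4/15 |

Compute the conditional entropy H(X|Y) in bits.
0.8023 bits

H(X|Y) = H(X,Y) - H(Y)

H(X,Y) = -Σ_{x,y} P(x,y) log₂ P(x,y). Per-cell terms -P(x,y)·log₂P(x,y):
  X=0: 0.4176, 0.3104
  X=1: 0.5047, 0.5085
Sum of the 4 terms: H(X,Y) = 1.7412 bits

Marginal of Y (column sums):
  P(Y=0) = 7/45 + 22/45 = 29/45
  P(Y=1) = 4/45 + 4/15 = 16/45
H(Y) = -[(29/45)·log₂(29/45) + (16/45)·log₂(16/45)]
  = 0.4085 + 0.5304 = 0.9389 bits

H(X|Y) = H(X,Y) - H(Y) = 1.7412 - 0.9389 = 0.8023 bits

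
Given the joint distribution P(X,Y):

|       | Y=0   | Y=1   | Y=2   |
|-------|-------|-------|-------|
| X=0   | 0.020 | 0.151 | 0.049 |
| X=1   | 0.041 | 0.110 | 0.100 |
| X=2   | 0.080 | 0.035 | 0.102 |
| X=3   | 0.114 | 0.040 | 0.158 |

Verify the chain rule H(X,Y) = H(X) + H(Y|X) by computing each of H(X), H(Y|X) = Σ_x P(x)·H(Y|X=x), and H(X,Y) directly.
H(X) = 1.9837 bits, H(Y|X) = 1.3858 bits, H(X,Y) = 3.3695 bits

Marginal of X (row sums):
  P(X=0) = 0.020 + 0.151 + 0.049 = 0.220
  P(X=1) = 0.041 + 0.110 + 0.100 = 0.251
  P(X=2) = 0.080 + 0.035 + 0.102 = 0.217
  P(X=3) = 0.114 + 0.040 + 0.158 = 0.312
H(X) = -[0.220·log₂(0.220) + 0.251·log₂(0.251) + 0.217·log₂(0.217) + 0.312·log₂(0.312)]
  = 0.48057 + 0.50055 + 0.47832 + 0.52428 = 1.9837 bits

H(Y|X) = Σ_x P(x)·H(Y|X=x):
  X=0: P(X=0) = 0.220, P(Y|X=0) = (1/11, 151/220, 49/220) → H(Y|X=0) = 1.16973
  X=1: P(X=1) = 0.251, P(Y|X=1) = (41/251, 110/251, 100/251) → H(Y|X=1) = 1.47754
  X=2: P(X=2) = 0.217, P(Y|X=2) = (80/217, 5/31, 102/217) → H(Y|X=2) = 1.46724
  X=3: P(X=3) = 0.312, P(Y|X=3) = (19/52, 5/39, 79/156) → H(Y|X=3) = 1.40776
H(Y|X) = 0.220·1.16973 + 0.251·1.47754 + 0.217·1.46724 + 0.312·1.40776 = 1.3858 bits

H(X,Y) = -Σ_{x,y} P(x,y) log₂ P(x,y). Per-cell terms -P(x,y)·log₂P(x,y):
  X=0: 0.11288, 0.41183, 0.21320
  X=1: 0.18894, 0.35029, 0.33219
  X=2: 0.29151, 0.16928, 0.33592
  X=3: 0.35715, 0.18575, 0.42060
Sum of the 12 terms: H(X,Y) = 3.3695 bits

Chain rule check:
  H(X) + H(Y|X) = 1.9837 + 1.3858 = 3.3695 bits
  H(X,Y) = 3.3695 bits
✓ Chain rule verified.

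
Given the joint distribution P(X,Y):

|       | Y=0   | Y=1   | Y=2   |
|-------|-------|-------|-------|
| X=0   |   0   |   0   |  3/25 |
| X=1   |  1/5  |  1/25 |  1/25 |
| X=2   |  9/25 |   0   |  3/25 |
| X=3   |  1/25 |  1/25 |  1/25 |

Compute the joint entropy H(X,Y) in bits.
2.6579 bits

H(X,Y) = -Σ_{x,y} P(x,y) log₂ P(x,y). Per-cell terms -P(x,y)·log₂P(x,y):
  X=0: 0.00000, 0.00000, 0.36707
  X=1: 0.46439, 0.18575, 0.18575
  X=2: 0.53062, 0.00000, 0.36707
  X=3: 0.18575, 0.18575, 0.18575
  (cells with P = 0 contribute 0)
Sum of the 12 terms: H(X,Y) = 2.6579 bits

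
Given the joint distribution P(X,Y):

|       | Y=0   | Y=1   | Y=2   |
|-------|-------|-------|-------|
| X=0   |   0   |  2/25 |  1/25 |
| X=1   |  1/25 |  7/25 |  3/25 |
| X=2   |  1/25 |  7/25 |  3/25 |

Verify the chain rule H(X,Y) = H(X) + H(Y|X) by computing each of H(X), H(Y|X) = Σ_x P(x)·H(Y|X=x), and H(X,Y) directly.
H(X) = 1.4094 bits, H(Y|X) = 1.2020 bits, H(X,Y) = 2.6113 bits

Marginal of X (row sums):
  P(X=0) = 0 + 2/25 + 1/25 = 3/25
  P(X=1) = 1/25 + 7/25 + 3/25 = 11/25
  P(X=2) = 1/25 + 7/25 + 3/25 = 11/25
H(X) = -[(3/25)·log₂(3/25) + (11/25)·log₂(11/25) + (11/25)·log₂(11/25)]
  = 0.36707 + 0.52115 + 0.52115 = 1.4094 bits

H(Y|X) = Σ_x P(x)·H(Y|X=x):
  X=0: P(X=0) = 3/25, P(Y|X=0) = (0, 2/3, 1/3) → H(Y|X=0) = 0.91830
  X=1: P(X=1) = 11/25, P(Y|X=1) = (1/11, 7/11, 3/11) → H(Y|X=1) = 1.24067
  X=2: P(X=2) = 11/25, P(Y|X=2) = (1/11, 7/11, 3/11) → H(Y|X=2) = 1.24067
H(Y|X) = (3/25)·0.91830 + (11/25)·1.24067 + (11/25)·1.24067 = 1.2020 bits

H(X,Y) = -Σ_{x,y} P(x,y) log₂ P(x,y). Per-cell terms -P(x,y)·log₂P(x,y):
  X=0: 0.00000, 0.29151, 0.18575
  X=1: 0.18575, 0.51422, 0.36707
  X=2: 0.18575, 0.51422, 0.36707
  (cells with P = 0 contribute 0)
Sum of the 9 terms: H(X,Y) = 2.6113 bits

Chain rule check:
  H(X) + H(Y|X) = 1.4094 + 1.2020 = 2.6114 bits
  H(X,Y) = 2.6113 bits
✓ Chain rule verified (Δ = 0.0001 is 4-dp rounding noise: each of the three values was rounded independently).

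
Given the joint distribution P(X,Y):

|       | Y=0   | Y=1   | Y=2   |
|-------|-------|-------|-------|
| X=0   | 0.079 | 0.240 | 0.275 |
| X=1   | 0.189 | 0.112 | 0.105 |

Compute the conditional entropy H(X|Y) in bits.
0.8752 bits

H(X|Y) = H(X,Y) - H(Y)

H(X,Y) = -Σ_{x,y} P(x,y) log₂ P(x,y). Per-cell terms -P(x,y)·log₂P(x,y):
  X=0: 0.2893, 0.4941, 0.5122
  X=1: 0.4543, 0.3537, 0.3414
Sum of the 6 terms: H(X,Y) = 2.4450 bits

Marginal of Y (column sums):
  P(Y=0) = 0.079 + 0.189 = 0.268
  P(Y=1) = 0.240 + 0.112 = 0.352
  P(Y=2) = 0.275 + 0.105 = 0.380
H(Y) = -[0.268·log₂(0.268) + 0.352·log₂(0.352) + 0.380·log₂(0.380)]
  = 0.5091 + 0.5302 + 0.5305 = 1.5698 bits

H(X|Y) = H(X,Y) - H(Y) = 2.4450 - 1.5698 = 0.8752 bits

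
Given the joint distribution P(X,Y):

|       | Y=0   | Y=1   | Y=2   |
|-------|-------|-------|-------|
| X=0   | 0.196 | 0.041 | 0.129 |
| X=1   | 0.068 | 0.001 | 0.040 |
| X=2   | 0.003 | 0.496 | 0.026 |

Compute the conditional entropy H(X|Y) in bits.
0.7044 bits

H(X|Y) = H(X,Y) - H(Y)

H(X,Y) = -Σ_{x,y} P(x,y) log₂ P(x,y). Per-cell terms -P(x,y)·log₂P(x,y):
  X=0: 0.46081, 0.18894, 0.38114
  X=1: 0.26373, 0.00997, 0.18575
  X=2: 0.02514, 0.50175, 0.13690
Sum of the 9 terms: H(X,Y) = 2.1541 bits

Marginal of Y (column sums):
  P(Y=0) = 0.196 + 0.068 + 0.003 = 0.267
  P(Y=1) = 0.041 + 0.001 + 0.496 = 0.538
  P(Y=2) = 0.129 + 0.040 + 0.026 = 0.195
H(Y) = -[0.267·log₂(0.267) + 0.538·log₂(0.538) + 0.195·log₂(0.195)]
  = 0.50866 + 0.48115 + 0.45990 = 1.4497 bits

H(X|Y) = H(X,Y) - H(Y) = 2.1541 - 1.4497 = 0.7044 bits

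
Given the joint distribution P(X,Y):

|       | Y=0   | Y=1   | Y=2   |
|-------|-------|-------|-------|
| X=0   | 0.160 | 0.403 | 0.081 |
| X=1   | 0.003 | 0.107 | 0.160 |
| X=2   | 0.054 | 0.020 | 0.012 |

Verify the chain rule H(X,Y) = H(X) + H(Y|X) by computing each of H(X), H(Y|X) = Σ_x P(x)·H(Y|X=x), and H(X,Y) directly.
H(X) = 1.2233 bits, H(Y|X) = 1.2318 bits, H(X,Y) = 2.4551 bits

Marginal of X (row sums):
  P(X=0) = 0.160 + 0.403 + 0.081 = 0.644
  P(X=1) = 0.003 + 0.107 + 0.160 = 0.270
  P(X=2) = 0.054 + 0.020 + 0.012 = 0.086
H(X) = -[0.644·log₂(0.644) + 0.270·log₂(0.270) + 0.086·log₂(0.086)]
  = 0.4089 + 0.5100 + 0.3044 = 1.2233 bits

H(Y|X) = Σ_x P(x)·H(Y|X=x):
  X=0: P(X=0) = 0.644, P(Y|X=0) = (40/161, 403/644, 81/644) → H(Y|X=0) = 1.2985
  X=1: P(X=1) = 0.270, P(Y|X=1) = (1/90, 107/270, 16/27) → H(Y|X=1) = 1.0487
  X=2: P(X=2) = 0.086, P(Y|X=2) = (27/43, 10/43, 6/43) → H(Y|X=2) = 1.3074
H(Y|X) = 0.644·1.2985 + 0.270·1.0487 + 0.086·1.3074 = 1.2318 bits

H(X,Y) = -Σ_{x,y} P(x,y) log₂ P(x,y). Per-cell terms -P(x,y)·log₂P(x,y):
  X=0: 0.4230, 0.5284, 0.2937
  X=1: 0.0251, 0.3450, 0.4230
  X=2: 0.2274, 0.1129, 0.0766
Sum of the 9 terms: H(X,Y) = 2.4551 bits

Chain rule check:
  H(X) + H(Y|X) = 1.2233 + 1.2318 = 2.4551 bits
  H(X,Y) = 2.4551 bits
✓ Chain rule verified.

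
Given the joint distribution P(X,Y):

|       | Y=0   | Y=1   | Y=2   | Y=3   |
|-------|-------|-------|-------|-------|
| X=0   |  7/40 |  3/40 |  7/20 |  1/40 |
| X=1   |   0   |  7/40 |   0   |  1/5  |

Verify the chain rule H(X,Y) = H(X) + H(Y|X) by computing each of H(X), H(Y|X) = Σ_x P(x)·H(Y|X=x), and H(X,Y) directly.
H(X) = 0.9544 bits, H(Y|X) = 1.3335 bits, H(X,Y) = 2.2879 bits

Marginal of X (row sums):
  P(X=0) = 7/40 + 3/40 + 7/20 + 1/40 = 5/8
  P(X=1) = 0 + 7/40 + 0 + 1/5 = 3/8
H(X) = -[(5/8)·log₂(5/8) + (3/8)·log₂(3/8)]
  = 0.42379 + 0.53064 = 0.9544 bits

H(Y|X) = Σ_x P(x)·H(Y|X=x):
  X=0: P(X=0) = 5/8, P(Y|X=0) = (7/25, 3/25, 14/25, 1/25) → H(Y|X=0) = 1.53548
  X=1: P(X=1) = 3/8, P(Y|X=1) = (0, 7/15, 0, 8/15) → H(Y|X=1) = 0.99679
H(Y|X) = (5/8)·1.53548 + (3/8)·0.99679 = 1.3335 bits

H(X,Y) = -Σ_{x,y} P(x,y) log₂ P(x,y). Per-cell terms -P(x,y)·log₂P(x,y):
  X=0: 0.44005, 0.28027, 0.53010, 0.13305
  X=1: 0.00000, 0.44005, 0.00000, 0.46439
  (cells with P = 0 contribute 0)
Sum of the 8 terms: H(X,Y) = 2.2879 bits

Chain rule check:
  H(X) + H(Y|X) = 0.9544 + 1.3335 = 2.2879 bits
  H(X,Y) = 2.2879 bits
✓ Chain rule verified.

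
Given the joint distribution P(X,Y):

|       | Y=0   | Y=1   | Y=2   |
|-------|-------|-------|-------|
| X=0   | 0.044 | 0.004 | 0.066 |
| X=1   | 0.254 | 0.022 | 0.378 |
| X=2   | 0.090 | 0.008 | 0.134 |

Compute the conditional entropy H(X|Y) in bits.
1.2468 bits

H(X|Y) = H(X,Y) - H(Y)

H(X,Y) = -Σ_{x,y} P(x,y) log₂ P(x,y). Per-cell terms -P(x,y)·log₂P(x,y):
  X=0: 0.198280, 0.031863, 0.258812
  X=1: 0.502183, 0.121140, 0.530539
  X=2: 0.312654, 0.055726, 0.388559
Sum of the 9 terms: H(X,Y) = 2.39976 bits

Marginal of Y (column sums):
  P(Y=0) = 0.044 + 0.254 + 0.090 = 0.388
  P(Y=1) = 0.004 + 0.022 + 0.008 = 0.034
  P(Y=2) = 0.066 + 0.378 + 0.134 = 0.578
H(Y) = -[0.388·log₂(0.388) + 0.034·log₂(0.034) + 0.578·log₂(0.578)]
  = 0.529958 + 0.165863 + 0.457116 = 1.15294 bits

H(X|Y) = H(X,Y) - H(Y) = 2.39976 - 1.15294 = 1.2468 bits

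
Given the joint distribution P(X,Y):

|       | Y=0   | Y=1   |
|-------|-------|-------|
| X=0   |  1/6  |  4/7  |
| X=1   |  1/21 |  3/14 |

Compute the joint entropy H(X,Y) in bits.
1.5776 bits

H(X,Y) = -Σ_{x,y} P(x,y) log₂ P(x,y). Per-cell terms -P(x,y)·log₂P(x,y):
  X=0: 0.43083, 0.46135
  X=1: 0.20916, 0.47623
Sum of the 4 terms: H(X,Y) = 1.5776 bits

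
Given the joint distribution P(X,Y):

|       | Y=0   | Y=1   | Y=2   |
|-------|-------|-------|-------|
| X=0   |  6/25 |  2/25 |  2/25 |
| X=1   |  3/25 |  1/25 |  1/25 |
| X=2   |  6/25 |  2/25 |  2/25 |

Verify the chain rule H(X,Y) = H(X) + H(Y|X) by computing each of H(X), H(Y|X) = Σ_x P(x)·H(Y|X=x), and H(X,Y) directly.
H(X) = 1.5219 bits, H(Y|X) = 1.3710 bits, H(X,Y) = 2.8929 bits

Marginal of X (row sums):
  P(X=0) = 6/25 + 2/25 + 2/25 = 2/5
  P(X=1) = 3/25 + 1/25 + 1/25 = 1/5
  P(X=2) = 6/25 + 2/25 + 2/25 = 2/5
H(X) = -[(2/5)·log₂(2/5) + (1/5)·log₂(1/5) + (2/5)·log₂(2/5)]
  = 0.528771 + 0.464386 + 0.528771 = 1.5219 bits

H(Y|X) = Σ_x P(x)·H(Y|X=x):
  X=0: P(X=0) = 2/5, P(Y|X=0) = (3/5, 1/5, 1/5) → H(Y|X=0) = 1.370951
  X=1: P(X=1) = 1/5, P(Y|X=1) = (3/5, 1/5, 1/5) → H(Y|X=1) = 1.370951
  X=2: P(X=2) = 2/5, P(Y|X=2) = (3/5, 1/5, 1/5) → H(Y|X=2) = 1.370951
H(Y|X) = (2/5)·1.370951 + (1/5)·1.370951 + (2/5)·1.370951 = 1.3710 bits

H(X,Y) = -Σ_{x,y} P(x,y) log₂ P(x,y). Per-cell terms -P(x,y)·log₂P(x,y):
  X=0: 0.494134, 0.291508, 0.291508
  X=1: 0.367067, 0.185754, 0.185754
  X=2: 0.494134, 0.291508, 0.291508
Sum of the 9 terms: H(X,Y) = 2.8929 bits

Chain rule check:
  H(X) + H(Y|X) = 1.5219 + 1.3710 = 2.8929 bits
  H(X,Y) = 2.8929 bits
✓ Chain rule verified.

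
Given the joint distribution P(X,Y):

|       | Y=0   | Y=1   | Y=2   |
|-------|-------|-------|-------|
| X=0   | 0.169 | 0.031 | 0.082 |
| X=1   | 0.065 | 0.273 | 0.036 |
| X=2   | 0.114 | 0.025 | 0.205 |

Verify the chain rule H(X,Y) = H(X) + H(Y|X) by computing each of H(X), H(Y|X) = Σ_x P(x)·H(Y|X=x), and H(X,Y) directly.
H(X) = 1.5753 bits, H(Y|X) = 1.2086 bits, H(X,Y) = 2.7839 bits

Marginal of X (row sums):
  P(X=0) = 0.169 + 0.031 + 0.082 = 0.282
  P(X=1) = 0.065 + 0.273 + 0.036 = 0.374
  P(X=2) = 0.114 + 0.025 + 0.205 = 0.344
H(X) = -[0.282·log₂(0.282) + 0.374·log₂(0.374) + 0.344·log₂(0.344)]
  = 0.514998 + 0.530665 + 0.529595 = 1.5753 bits

H(Y|X) = Σ_x P(x)·H(Y|X=x):
  X=0: P(X=0) = 0.282, P(Y|X=0) = (169/282, 31/282, 41/141) → H(Y|X=0) = 1.311012
  X=1: P(X=1) = 0.374, P(Y|X=1) = (65/374, 273/374, 18/187) → H(Y|X=1) = 1.095306
  X=2: P(X=2) = 0.344, P(Y|X=2) = (57/172, 25/344, 205/344) → H(Y|X=2) = 1.247953
H(Y|X) = 0.282·1.311012 + 0.374·1.095306 + 0.344·1.247953 = 1.2086 bits

H(X,Y) = -Σ_{x,y} P(x,y) log₂ P(x,y). Per-cell terms -P(x,y)·log₂P(x,y):
  X=0: 0.433469, 0.155359, 0.295875
  X=1: 0.256322, 0.511336, 0.172651
  X=2: 0.357150, 0.133048, 0.468692
Sum of the 9 terms: H(X,Y) = 2.7839 bits

Chain rule check:
  H(X) + H(Y|X) = 1.5753 + 1.2086 = 2.7839 bits
  H(X,Y) = 2.7839 bits
✓ Chain rule verified.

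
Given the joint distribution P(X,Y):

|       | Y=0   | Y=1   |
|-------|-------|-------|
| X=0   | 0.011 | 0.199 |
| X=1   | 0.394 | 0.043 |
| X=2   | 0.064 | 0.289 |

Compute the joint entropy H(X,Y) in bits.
2.0311 bits

H(X,Y) = -Σ_{x,y} P(x,y) log₂ P(x,y). Per-cell terms -P(x,y)·log₂P(x,y):
  X=0: 0.0716, 0.4635
  X=1: 0.5294, 0.1952
  X=2: 0.2538, 0.5176
Sum of the 6 terms: H(X,Y) = 2.0311 bits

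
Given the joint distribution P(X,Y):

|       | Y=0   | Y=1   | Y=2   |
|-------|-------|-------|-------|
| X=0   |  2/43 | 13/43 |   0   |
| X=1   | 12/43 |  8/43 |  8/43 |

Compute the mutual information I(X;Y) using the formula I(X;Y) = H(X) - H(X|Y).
0.2722 bits

I(X;Y) = H(X) - H(X|Y)

Marginal of X (row sums):
  P(X=0) = 2/43 + 13/43 + 0 = 15/43
  P(X=1) = 12/43 + 8/43 + 8/43 = 28/43
H(X) = -[(15/43)·log₂(15/43) + (28/43)·log₂(28/43)]
  = 0.530014 + 0.403011 = 0.933025 bits

Marginal of Y (column sums):
  P(Y=0) = 2/43 + 12/43 = 14/43
  P(Y=1) = 13/43 + 8/43 = 21/43
  P(Y=2) = 0 + 8/43 = 8/43
H(X|Y) = Σ_y P(y)·H(X|Y=y):
  Y=0: P(Y=0) = 14/43, P(X|Y=0) = (1/7, 6/7) → H(X|Y=0) = 0.591673
  Y=1: P(Y=1) = 21/43, P(X|Y=1) = (13/21, 8/21) → H(X|Y=1) = 0.958712
  Y=2: P(Y=2) = 8/43, P(X|Y=2) = (0, 1) → H(X|Y=2) = 0.000000
H(X|Y) = (14/43)·0.591673 + (21/43)·0.958712 + (8/43)·0.000000 = 0.660846 bits

I(X;Y) = H(X) - H(X|Y) = 0.933025 - 0.660846 = 0.2722 bits

Cross-check via I(X;Y) = H(X) + H(Y) - H(X,Y): computing H(Y) from the column sums and H(X,Y) from the 6 cells in the same way gives H(Y) = 1.483436 bits and H(X,Y) = 2.144282 bits, so
I(X;Y) = 0.933025 + 1.483436 - 2.144282 = 0.2722 bits ✓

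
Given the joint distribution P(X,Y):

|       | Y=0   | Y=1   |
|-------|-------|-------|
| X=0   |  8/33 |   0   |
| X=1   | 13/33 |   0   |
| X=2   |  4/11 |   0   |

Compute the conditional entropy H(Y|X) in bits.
0.0000 bits

H(Y|X) = H(X,Y) - H(X)

H(X,Y) = -Σ_{x,y} P(x,y) log₂ P(x,y). Per-cell terms -P(x,y)·log₂P(x,y):
  X=0: 0.4956, 0.0000
  X=1: 0.5294, 0.0000
  X=2: 0.5307, 0.0000
  (cells with P = 0 contribute 0)
Sum of the 6 terms: H(X,Y) = 1.5557 bits

Marginal of X (row sums):
  P(X=0) = 8/33 + 0 = 8/33
  P(X=1) = 13/33 + 0 = 13/33
  P(X=2) = 4/11 + 0 = 4/11
H(X) = -[(8/33)·log₂(8/33) + (13/33)·log₂(13/33) + (4/11)·log₂(4/11)]
  = 0.4956 + 0.5294 + 0.5307 = 1.5557 bits

H(Y|X) = H(X,Y) - H(X) = 1.5557 - 1.5557 = 0.0000 bits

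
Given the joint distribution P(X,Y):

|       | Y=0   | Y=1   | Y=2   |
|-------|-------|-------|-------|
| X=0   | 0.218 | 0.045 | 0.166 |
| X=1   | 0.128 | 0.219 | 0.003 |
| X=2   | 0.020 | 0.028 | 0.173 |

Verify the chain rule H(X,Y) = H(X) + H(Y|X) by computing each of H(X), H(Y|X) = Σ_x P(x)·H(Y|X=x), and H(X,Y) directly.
H(X) = 1.5352 bits, H(Y|X) = 1.1551 bits, H(X,Y) = 2.6903 bits

Marginal of X (row sums):
  P(X=0) = 0.218 + 0.045 + 0.166 = 0.429
  P(X=1) = 0.128 + 0.219 + 0.003 = 0.350
  P(X=2) = 0.020 + 0.028 + 0.173 = 0.221
H(X) = -[0.429·log₂(0.429) + 0.350·log₂(0.350) + 0.221·log₂(0.221)]
  = 0.52379 + 0.53010 + 0.48131 = 1.5352 bits

H(Y|X) = Σ_x P(x)·H(Y|X=x):
  X=0: P(X=0) = 0.429, P(Y|X=0) = (218/429, 15/143, 166/429) → H(Y|X=0) = 1.36755
  X=1: P(X=1) = 0.350, P(Y|X=1) = (64/175, 219/350, 3/350) → H(Y|X=1) = 1.01283
  X=2: P(X=2) = 0.221, P(Y|X=2) = (20/221, 28/221, 173/221) → H(Y|X=2) = 0.96783
H(Y|X) = 0.429·1.36755 + 0.350·1.01283 + 0.221·0.96783 = 1.1551 bits

H(X,Y) = -Σ_{x,y} P(x,y) log₂ P(x,y). Per-cell terms -P(x,y)·log₂P(x,y):
  X=0: 0.47908, 0.20133, 0.43006
  X=1: 0.37962, 0.47983, 0.02514
  X=2: 0.11288, 0.14444, 0.43789
Sum of the 9 terms: H(X,Y) = 2.6903 bits

Chain rule check:
  H(X) + H(Y|X) = 1.5352 + 1.1551 = 2.6903 bits
  H(X,Y) = 2.6903 bits
✓ Chain rule verified.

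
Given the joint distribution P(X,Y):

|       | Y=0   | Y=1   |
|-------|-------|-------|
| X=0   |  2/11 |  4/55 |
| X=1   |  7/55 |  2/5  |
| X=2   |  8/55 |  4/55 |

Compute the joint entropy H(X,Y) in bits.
2.3090 bits

H(X,Y) = -Σ_{x,y} P(x,y) log₂ P(x,y). Per-cell terms -P(x,y)·log₂P(x,y):
  X=0: 0.44717, 0.27501
  X=1: 0.37851, 0.52877
  X=2: 0.40456, 0.27501
Sum of the 6 terms: H(X,Y) = 2.3090 bits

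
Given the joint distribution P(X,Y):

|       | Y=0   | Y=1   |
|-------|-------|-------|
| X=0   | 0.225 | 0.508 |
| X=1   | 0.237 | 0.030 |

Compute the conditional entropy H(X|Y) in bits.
0.6288 bits

H(X|Y) = H(X,Y) - H(Y)

H(X,Y) = -Σ_{x,y} P(x,y) log₂ P(x,y). Per-cell terms -P(x,y)·log₂P(x,y):
  X=0: 0.48420, 0.49637
  X=1: 0.49226, 0.15177
Sum of the 4 terms: H(X,Y) = 1.6246 bits

Marginal of Y (column sums):
  P(Y=0) = 0.225 + 0.237 = 0.462
  P(Y=1) = 0.508 + 0.030 = 0.538
H(Y) = -[0.462·log₂(0.462) + 0.538·log₂(0.538)]
  = 0.51468 + 0.48115 = 0.9958 bits

H(X|Y) = H(X,Y) - H(Y) = 1.6246 - 0.9958 = 0.6288 bits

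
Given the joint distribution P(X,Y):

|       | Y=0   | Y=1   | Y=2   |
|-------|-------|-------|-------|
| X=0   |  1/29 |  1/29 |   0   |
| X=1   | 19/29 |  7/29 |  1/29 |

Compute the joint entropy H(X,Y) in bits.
1.3972 bits

H(X,Y) = -Σ_{x,y} P(x,y) log₂ P(x,y). Per-cell terms -P(x,y)·log₂P(x,y):
  X=0: 0.1675, 0.1675, 0.0000
  X=1: 0.3997, 0.4950, 0.1675
  (cells with P = 0 contribute 0)
Sum of the 6 terms: H(X,Y) = 1.3972 bits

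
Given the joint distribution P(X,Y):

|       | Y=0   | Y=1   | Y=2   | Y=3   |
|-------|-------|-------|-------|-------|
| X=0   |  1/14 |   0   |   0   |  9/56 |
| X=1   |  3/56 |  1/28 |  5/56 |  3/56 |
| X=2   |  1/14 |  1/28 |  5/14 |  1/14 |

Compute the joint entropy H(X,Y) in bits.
2.8772 bits

H(X,Y) = -Σ_{x,y} P(x,y) log₂ P(x,y). Per-cell terms -P(x,y)·log₂P(x,y):
  X=0: 0.27195, 0.00000, 0.00000, 0.42387
  X=1: 0.22620, 0.17169, 0.31120, 0.22620
  X=2: 0.27195, 0.17169, 0.53051, 0.27195
  (cells with P = 0 contribute 0)
Sum of the 12 terms: H(X,Y) = 2.8772 bits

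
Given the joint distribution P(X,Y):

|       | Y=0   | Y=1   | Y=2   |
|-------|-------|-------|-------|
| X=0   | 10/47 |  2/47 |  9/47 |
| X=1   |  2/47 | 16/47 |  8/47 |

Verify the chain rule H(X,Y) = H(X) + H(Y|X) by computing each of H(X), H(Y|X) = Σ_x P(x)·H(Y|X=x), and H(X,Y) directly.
H(X) = 0.9918 bits, H(Y|X) = 1.2915 bits, H(X,Y) = 2.2833 bits

Marginal of X (row sums):
  P(X=0) = 10/47 + 2/47 + 9/47 = 21/47
  P(X=1) = 2/47 + 16/47 + 8/47 = 26/47
H(X) = -[(21/47)·log₂(21/47) + (26/47)·log₂(26/47)]
  = 0.51931 + 0.47251 = 0.9918 bits

H(Y|X) = Σ_x P(x)·H(Y|X=x):
  X=0: P(X=0) = 21/47, P(Y|X=0) = (10/21, 2/21, 3/7) → H(Y|X=0) = 1.35667
  X=1: P(X=1) = 26/47, P(Y|X=1) = (1/13, 8/13, 4/13) → H(Y|X=1) = 1.23890
H(Y|X) = (21/47)·1.35667 + (26/47)·1.23890 = 1.2915 bits

H(X,Y) = -Σ_{x,y} P(x,y) log₂ P(x,y). Per-cell terms -P(x,y)·log₂P(x,y):
  X=0: 0.47503, 0.19381, 0.45664
  X=1: 0.19381, 0.52922, 0.43482
Sum of the 6 terms: H(X,Y) = 2.2833 bits

Chain rule check:
  H(X) + H(Y|X) = 0.9918 + 1.2915 = 2.2833 bits
  H(X,Y) = 2.2833 bits
✓ Chain rule verified.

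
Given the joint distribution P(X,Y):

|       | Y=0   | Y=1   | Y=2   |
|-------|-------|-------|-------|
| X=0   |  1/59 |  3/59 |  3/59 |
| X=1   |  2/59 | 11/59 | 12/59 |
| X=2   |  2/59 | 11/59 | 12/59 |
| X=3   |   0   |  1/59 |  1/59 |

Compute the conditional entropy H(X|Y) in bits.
1.5724 bits

H(X|Y) = H(X,Y) - H(Y)

H(X,Y) = -Σ_{x,y} P(x,y) log₂ P(x,y). Per-cell terms -P(x,y)·log₂P(x,y):
  X=0: 0.09971, 0.21853, 0.21853
  X=1: 0.16551, 0.45179, 0.46732
  X=2: 0.16551, 0.45179, 0.46732
  X=3: 0.00000, 0.09971, 0.09971
  (cells with P = 0 contribute 0)
Sum of the 12 terms: H(X,Y) = 2.9054 bits

Marginal of Y (column sums):
  P(Y=0) = 1/59 + 2/59 + 2/59 + 0 = 5/59
  P(Y=1) = 3/59 + 11/59 + 11/59 + 1/59 = 26/59
  P(Y=2) = 3/59 + 12/59 + 12/59 + 1/59 = 28/59
H(Y) = -[(5/59)·log₂(5/59) + (26/59)·log₂(26/59) + (28/59)·log₂(28/59)]
  = 0.30176 + 0.52097 + 0.51031 = 1.3330 bits

H(X|Y) = H(X,Y) - H(Y) = 2.9054 - 1.3330 = 1.5724 bits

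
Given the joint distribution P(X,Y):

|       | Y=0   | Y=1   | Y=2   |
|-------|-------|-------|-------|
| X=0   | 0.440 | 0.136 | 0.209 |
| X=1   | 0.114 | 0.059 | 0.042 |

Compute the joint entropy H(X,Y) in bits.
2.1748 bits

H(X,Y) = -Σ_{x,y} P(x,y) log₂ P(x,y). Per-cell terms -P(x,y)·log₂P(x,y):
  X=0: 0.52115, 0.39145, 0.47201
  X=1: 0.35715, 0.24091, 0.19209
Sum of the 6 terms: H(X,Y) = 2.1748 bits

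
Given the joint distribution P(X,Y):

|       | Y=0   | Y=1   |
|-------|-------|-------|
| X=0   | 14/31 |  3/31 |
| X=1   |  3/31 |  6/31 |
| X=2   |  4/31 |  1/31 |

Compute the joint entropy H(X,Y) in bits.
2.1696 bits

H(X,Y) = -Σ_{x,y} P(x,y) log₂ P(x,y). Per-cell terms -P(x,y)·log₂P(x,y):
  X=0: 0.51793, 0.32605
  X=1: 0.32605, 0.45856
  X=2: 0.38119, 0.15981
Sum of the 6 terms: H(X,Y) = 2.1696 bits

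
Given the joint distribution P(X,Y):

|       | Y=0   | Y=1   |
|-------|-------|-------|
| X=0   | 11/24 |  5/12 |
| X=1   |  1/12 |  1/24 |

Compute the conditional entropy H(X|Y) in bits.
0.5369 bits

H(X|Y) = H(X,Y) - H(Y)

H(X,Y) = -Σ_{x,y} P(x,y) log₂ P(x,y). Per-cell terms -P(x,y)·log₂P(x,y):
  X=0: 0.5159, 0.5263
  X=1: 0.2987, 0.1910
Sum of the 4 terms: H(X,Y) = 1.5319 bits

Marginal of Y (column sums):
  P(Y=0) = 11/24 + 1/12 = 13/24
  P(Y=1) = 5/12 + 1/24 = 11/24
H(Y) = -[(13/24)·log₂(13/24) + (11/24)·log₂(11/24)]
  = 0.4791 + 0.5159 = 0.9950 bits

H(X|Y) = H(X,Y) - H(Y) = 1.5319 - 0.9950 = 0.5369 bits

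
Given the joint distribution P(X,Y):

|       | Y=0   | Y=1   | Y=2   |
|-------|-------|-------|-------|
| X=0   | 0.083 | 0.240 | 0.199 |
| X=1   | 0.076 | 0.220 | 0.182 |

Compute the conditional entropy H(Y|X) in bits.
1.4676 bits

H(Y|X) = H(X,Y) - H(X)

H(X,Y) = -Σ_{x,y} P(x,y) log₂ P(x,y). Per-cell terms -P(x,y)·log₂P(x,y):
  X=0: 0.2980, 0.4941, 0.4635
  X=1: 0.2826, 0.4806, 0.4474
Sum of the 6 terms: H(X,Y) = 2.4662 bits

Marginal of X (row sums):
  P(X=0) = 0.083 + 0.240 + 0.199 = 0.522
  P(X=1) = 0.076 + 0.220 + 0.182 = 0.478
H(X) = -[0.522·log₂(0.522) + 0.478·log₂(0.478)]
  = 0.4896 + 0.5090 = 0.9986 bits

H(Y|X) = H(X,Y) - H(X) = 2.4662 - 0.9986 = 1.4676 bits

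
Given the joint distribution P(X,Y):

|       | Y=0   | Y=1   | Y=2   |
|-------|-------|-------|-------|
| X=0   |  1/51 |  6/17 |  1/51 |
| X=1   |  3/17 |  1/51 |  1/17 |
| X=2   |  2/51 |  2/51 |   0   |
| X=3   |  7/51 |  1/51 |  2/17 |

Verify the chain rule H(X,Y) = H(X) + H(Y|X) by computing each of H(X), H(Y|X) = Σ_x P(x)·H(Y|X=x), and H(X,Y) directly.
H(X) = 1.8323 bits, H(Y|X) = 0.9479 bits, H(X,Y) = 2.7802 bits

Marginal of X (row sums):
  P(X=0) = 1/51 + 6/17 + 1/51 = 20/51
  P(X=1) = 3/17 + 1/51 + 1/17 = 13/51
  P(X=2) = 2/51 + 2/51 + 0 = 4/51
  P(X=3) = 7/51 + 1/51 + 2/17 = 14/51
H(X) = -[(20/51)·log₂(20/51) + (13/51)·log₂(13/51) + (4/51)·log₂(4/51) + (14/51)·log₂(14/51)]
  = 0.52961 + 0.50266 + 0.28803 + 0.51198 = 1.8323 bits

H(Y|X) = Σ_x P(x)·H(Y|X=x):
  X=0: P(X=0) = 20/51, P(Y|X=0) = (1/20, 9/10, 1/20) → H(Y|X=0) = 0.56900
  X=1: P(X=1) = 13/51, P(Y|X=1) = (9/13, 1/13, 3/13) → H(Y|X=1) = 1.14012
  X=2: P(X=2) = 4/51, P(Y|X=2) = (1/2, 1/2, 0) → H(Y|X=2) = 1.00000
  X=3: P(X=3) = 14/51, P(Y|X=3) = (1/2, 1/14, 3/7) → H(Y|X=3) = 1.29584
H(Y|X) = (20/51)·0.56900 + (13/51)·1.14012 + (4/51)·1.00000 + (14/51)·1.29584 = 0.9479 bits

H(X,Y) = -Σ_{x,y} P(x,y) log₂ P(x,y). Per-cell terms -P(x,y)·log₂P(x,y):
  X=0: 0.11122, 0.53029, 0.11122
  X=1: 0.44162, 0.11122, 0.24044
  X=2: 0.18323, 0.18323, 0.00000
  X=3: 0.39324, 0.11122, 0.36323
  (cells with P = 0 contribute 0)
Sum of the 12 terms: H(X,Y) = 2.7802 bits

Chain rule check:
  H(X) + H(Y|X) = 1.8323 + 0.9479 = 2.7802 bits
  H(X,Y) = 2.7802 bits
✓ Chain rule verified.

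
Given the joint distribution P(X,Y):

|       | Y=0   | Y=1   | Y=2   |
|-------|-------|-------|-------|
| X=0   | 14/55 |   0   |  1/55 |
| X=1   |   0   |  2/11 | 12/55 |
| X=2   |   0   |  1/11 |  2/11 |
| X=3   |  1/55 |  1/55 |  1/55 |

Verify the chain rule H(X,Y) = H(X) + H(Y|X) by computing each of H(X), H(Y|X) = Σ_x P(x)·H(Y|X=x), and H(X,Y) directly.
H(X) = 1.7801 bits, H(Y|X) = 0.8309 bits, H(X,Y) = 2.6110 bits

Marginal of X (row sums):
  P(X=0) = 14/55 + 0 + 1/55 = 3/11
  P(X=1) = 0 + 2/11 + 12/55 = 2/5
  P(X=2) = 0 + 1/11 + 2/11 = 3/11
  P(X=3) = 1/55 + 1/55 + 1/55 = 3/55
H(X) = -[(3/11)·log₂(3/11) + (2/5)·log₂(2/5) + (3/11)·log₂(3/11) + (3/55)·log₂(3/55)]
  = 0.5112 + 0.5288 + 0.5112 + 0.2289 = 1.7801 bits

H(Y|X) = Σ_x P(x)·H(Y|X=x):
  X=0: P(X=0) = 3/11, P(Y|X=0) = (14/15, 0, 1/15) → H(Y|X=0) = 0.3534
  X=1: P(X=1) = 2/5, P(Y|X=1) = (0, 5/11, 6/11) → H(Y|X=1) = 0.9940
  X=2: P(X=2) = 3/11, P(Y|X=2) = (0, 1/3, 2/3) → H(Y|X=2) = 0.9183
  X=3: P(X=3) = 3/55, P(Y|X=3) = (1/3, 1/3, 1/3) → H(Y|X=3) = 1.5850
H(Y|X) = (3/11)·0.3534 + (2/5)·0.9940 + (3/11)·0.9183 + (3/55)·1.5850 = 0.8309 bits

H(X,Y) = -Σ_{x,y} P(x,y) log₂ P(x,y). Per-cell terms -P(x,y)·log₂P(x,y):
  X=0: 0.5025, 0.0000, 0.1051
  X=1: 0.0000, 0.4472, 0.4792
  X=2: 0.0000, 0.3145, 0.4472
  X=3: 0.1051, 0.1051, 0.1051
  (cells with P = 0 contribute 0)
Sum of the 12 terms: H(X,Y) = 2.6110 bits

Chain rule check:
  H(X) + H(Y|X) = 1.7801 + 0.8309 = 2.6110 bits
  H(X,Y) = 2.6110 bits
✓ Chain rule verified.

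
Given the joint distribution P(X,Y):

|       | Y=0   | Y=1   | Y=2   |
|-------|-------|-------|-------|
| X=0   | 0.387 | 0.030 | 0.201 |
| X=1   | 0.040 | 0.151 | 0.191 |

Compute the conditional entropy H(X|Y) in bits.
0.7006 bits

H(X|Y) = H(X,Y) - H(Y)

H(X,Y) = -Σ_{x,y} P(x,y) log₂ P(x,y). Per-cell terms -P(x,y)·log₂P(x,y):
  X=0: 0.53003, 0.15177, 0.46526
  X=1: 0.18575, 0.41183, 0.45618
Sum of the 6 terms: H(X,Y) = 2.2008 bits

Marginal of Y (column sums):
  P(Y=0) = 0.387 + 0.040 = 0.427
  P(Y=1) = 0.030 + 0.151 = 0.181
  P(Y=2) = 0.201 + 0.191 = 0.392
H(Y) = -[0.427·log₂(0.427) + 0.181·log₂(0.181) + 0.392·log₂(0.392)]
  = 0.52422 + 0.44633 + 0.52962 = 1.5002 bits

H(X|Y) = H(X,Y) - H(Y) = 2.2008 - 1.5002 = 0.7006 bits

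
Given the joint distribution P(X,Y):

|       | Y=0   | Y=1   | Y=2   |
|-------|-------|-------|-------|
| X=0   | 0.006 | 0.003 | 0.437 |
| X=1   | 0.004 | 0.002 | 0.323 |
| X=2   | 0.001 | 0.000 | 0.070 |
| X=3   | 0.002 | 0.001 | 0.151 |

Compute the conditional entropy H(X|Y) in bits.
1.7331 bits

H(X|Y) = H(X,Y) - H(Y)

H(X,Y) = -Σ_{x,y} P(x,y) log₂ P(x,y). Per-cell terms -P(x,y)·log₂P(x,y):
  X=0: 0.04428, 0.02514, 0.52191
  X=1: 0.03186, 0.01793, 0.52662
  X=2: 0.00997, 0.00000, 0.26856
  X=3: 0.01793, 0.00997, 0.41183
  (cells with P = 0 contribute 0)
Sum of the 12 terms: H(X,Y) = 1.8860 bits

Marginal of Y (column sums):
  P(Y=0) = 0.006 + 0.004 + 0.001 + 0.002 = 0.013
  P(Y=1) = 0.003 + 0.002 + 0.000 + 0.001 = 0.006
  P(Y=2) = 0.437 + 0.323 + 0.070 + 0.151 = 0.981
H(Y) = -[0.013·log₂(0.013) + 0.006·log₂(0.006) + 0.981·log₂(0.981)]
  = 0.08145 + 0.04428 + 0.02715 = 0.1529 bits

H(X|Y) = H(X,Y) - H(Y) = 1.8860 - 0.1529 = 1.7331 bits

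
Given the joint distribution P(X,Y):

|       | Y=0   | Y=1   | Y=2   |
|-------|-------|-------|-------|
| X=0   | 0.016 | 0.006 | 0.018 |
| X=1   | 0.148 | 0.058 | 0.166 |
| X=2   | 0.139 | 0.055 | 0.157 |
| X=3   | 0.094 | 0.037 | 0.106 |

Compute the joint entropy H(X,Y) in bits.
3.2054 bits

H(X,Y) = -Σ_{x,y} P(x,y) log₂ P(x,y). Per-cell terms -P(x,y)·log₂P(x,y):
  X=0: 0.09545, 0.04428, 0.10433
  X=1: 0.40794, 0.23825, 0.43006
  X=2: 0.39571, 0.23014, 0.41937
  X=3: 0.32065, 0.17598, 0.34321
Sum of the 12 terms: H(X,Y) = 3.2054 bits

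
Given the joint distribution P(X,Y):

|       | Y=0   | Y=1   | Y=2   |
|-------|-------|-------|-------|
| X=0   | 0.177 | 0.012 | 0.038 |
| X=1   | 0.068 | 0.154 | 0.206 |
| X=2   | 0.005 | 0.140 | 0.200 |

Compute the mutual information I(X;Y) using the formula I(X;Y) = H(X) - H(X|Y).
0.3355 bits

I(X;Y) = H(X) - H(X|Y)

Marginal of X (row sums):
  P(X=0) = 0.177 + 0.012 + 0.038 = 0.227
  P(X=1) = 0.068 + 0.154 + 0.206 = 0.428
  P(X=2) = 0.005 + 0.140 + 0.200 = 0.345
H(X) = -[0.227·log₂(0.227) + 0.428·log₂(0.428) + 0.345·log₂(0.345)]
  = 0.485607 + 0.524008 + 0.529689 = 1.53930 bits

Marginal of Y (column sums):
  P(Y=0) = 0.177 + 0.068 + 0.005 = 0.250
  P(Y=1) = 0.012 + 0.154 + 0.140 = 0.306
  P(Y=2) = 0.038 + 0.206 + 0.200 = 0.444
H(X|Y) = Σ_y P(y)·H(X|Y=y):
  Y=0: P(Y=0) = 0.250, P(X|Y=0) = (177/250, 34/125, 1/50) → H(X|Y=0) = 0.976491
  Y=1: P(Y=1) = 0.306, P(X|Y=1) = (2/51, 77/153, 70/153) → H(X|Y=1) = 1.197897
  Y=2: P(Y=2) = 0.444, P(X|Y=2) = (19/222, 103/222, 50/111) → H(X|Y=2) = 1.335831
H(X|Y) = 0.250·0.976491 + 0.306·1.197897 + 0.444·1.335831 = 1.20379 bits

I(X;Y) = H(X) - H(X|Y) = 1.53930 - 1.20379 = 0.3355 bits

Cross-check via I(X;Y) = H(X) + H(Y) - H(X,Y): computing H(Y) from the column sums and H(X,Y) from the 9 cells in the same way gives H(Y) = 1.54286 bits and H(X,Y) = 2.74665 bits, so
I(X;Y) = 1.53930 + 1.54286 - 2.74665 = 0.3355 bits ✓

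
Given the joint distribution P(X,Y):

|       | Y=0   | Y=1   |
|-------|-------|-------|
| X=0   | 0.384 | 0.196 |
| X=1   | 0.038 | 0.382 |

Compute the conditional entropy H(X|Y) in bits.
0.7183 bits

H(X|Y) = H(X,Y) - H(Y)

H(X,Y) = -Σ_{x,y} P(x,y) log₂ P(x,y). Per-cell terms -P(x,y)·log₂P(x,y):
  X=0: 0.5302, 0.4608
  X=1: 0.1793, 0.5304
Sum of the 4 terms: H(X,Y) = 1.7007 bits

Marginal of Y (column sums):
  P(Y=0) = 0.384 + 0.038 = 0.422
  P(Y=1) = 0.196 + 0.382 = 0.578
H(Y) = -[0.422·log₂(0.422) + 0.578·log₂(0.578)]
  = 0.5253 + 0.4571 = 0.9824 bits

H(X|Y) = H(X,Y) - H(Y) = 1.7007 - 0.9824 = 0.7183 bits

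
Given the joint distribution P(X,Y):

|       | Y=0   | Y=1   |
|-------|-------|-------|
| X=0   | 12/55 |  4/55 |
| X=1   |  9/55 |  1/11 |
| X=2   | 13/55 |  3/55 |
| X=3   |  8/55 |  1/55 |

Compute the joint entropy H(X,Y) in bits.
2.7265 bits

H(X,Y) = -Σ_{x,y} P(x,y) log₂ P(x,y). Per-cell terms -P(x,y)·log₂P(x,y):
  X=0: 0.4792, 0.2750
  X=1: 0.4273, 0.3145
  X=2: 0.4919, 0.2289
  X=3: 0.4046, 0.1051
Sum of the 8 terms: H(X,Y) = 2.7265 bits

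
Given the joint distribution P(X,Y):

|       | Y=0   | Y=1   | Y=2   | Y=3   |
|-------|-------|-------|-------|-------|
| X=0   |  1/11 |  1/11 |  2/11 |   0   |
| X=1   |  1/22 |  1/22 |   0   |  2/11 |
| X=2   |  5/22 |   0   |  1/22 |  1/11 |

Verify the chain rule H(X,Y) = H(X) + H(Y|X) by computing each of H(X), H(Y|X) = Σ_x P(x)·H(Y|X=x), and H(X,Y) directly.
H(X) = 1.5726 bits, H(Y|X) = 1.3591 bits, H(X,Y) = 2.9317 bits

Marginal of X (row sums):
  P(X=0) = 1/11 + 1/11 + 2/11 + 0 = 4/11
  P(X=1) = 1/22 + 1/22 + 0 + 2/11 = 3/11
  P(X=2) = 5/22 + 0 + 1/22 + 1/11 = 4/11
H(X) = -[(4/11)·log₂(4/11) + (3/11)·log₂(3/11) + (4/11)·log₂(4/11)]
  = 0.53070 + 0.51122 + 0.53070 = 1.5726 bits

H(Y|X) = Σ_x P(x)·H(Y|X=x):
  X=0: P(X=0) = 4/11, P(Y|X=0) = (1/4, 1/4, 1/2, 0) → H(Y|X=0) = 1.50000
  X=1: P(X=1) = 3/11, P(Y|X=1) = (1/6, 1/6, 0, 2/3) → H(Y|X=1) = 1.25163
  X=2: P(X=2) = 4/11, P(Y|X=2) = (5/8, 0, 1/8, 1/4) → H(Y|X=2) = 1.29879
H(Y|X) = (4/11)·1.50000 + (3/11)·1.25163 + (4/11)·1.29879 = 1.3591 bits

H(X,Y) = -Σ_{x,y} P(x,y) log₂ P(x,y). Per-cell terms -P(x,y)·log₂P(x,y):
  X=0: 0.31449, 0.31449, 0.44717, 0.00000
  X=1: 0.20270, 0.20270, 0.00000, 0.44717
  X=2: 0.48580, 0.00000, 0.20270, 0.31449
  (cells with P = 0 contribute 0)
Sum of the 12 terms: H(X,Y) = 2.9317 bits

Chain rule check:
  H(X) + H(Y|X) = 1.5726 + 1.3591 = 2.9317 bits
  H(X,Y) = 2.9317 bits
✓ Chain rule verified.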